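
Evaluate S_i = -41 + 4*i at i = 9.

S_9 = -41 + 4*9 = -41 + 36 = -5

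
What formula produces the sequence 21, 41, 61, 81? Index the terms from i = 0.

Check differences: 41 - 21 = 20
61 - 41 = 20
Common difference d = 20.
First term a = 21.
Formula: S_i = 21 + 20*i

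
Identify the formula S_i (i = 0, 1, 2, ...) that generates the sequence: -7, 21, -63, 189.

Check ratios: 21 / -7 = -3.0
Common ratio r = -3.
First term a = -7.
Formula: S_i = -7 * (-3)^i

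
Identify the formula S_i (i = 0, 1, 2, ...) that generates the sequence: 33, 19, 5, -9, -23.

Check differences: 19 - 33 = -14
5 - 19 = -14
Common difference d = -14.
First term a = 33.
Formula: S_i = 33 - 14*i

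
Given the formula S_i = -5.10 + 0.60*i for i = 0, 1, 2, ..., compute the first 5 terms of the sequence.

This is an arithmetic sequence.
i=0: S_0 = -5.1 + 0.6*0 = -5.1
i=1: S_1 = -5.1 + 0.6*1 = -4.5
i=2: S_2 = -5.1 + 0.6*2 = -3.9
i=3: S_3 = -5.1 + 0.6*3 = -3.3
i=4: S_4 = -5.1 + 0.6*4 = -2.7
The first 5 terms are: [-5.1, -4.5, -3.9, -3.3, -2.7]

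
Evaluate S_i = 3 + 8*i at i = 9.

S_9 = 3 + 8*9 = 3 + 72 = 75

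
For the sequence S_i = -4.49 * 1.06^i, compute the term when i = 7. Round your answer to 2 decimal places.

S_7 = -4.49 * 1.06^7 ≈ -4.49 * 1.5036 ≈ -6.75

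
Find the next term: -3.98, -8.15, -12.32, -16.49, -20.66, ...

Differences: -8.15 - -3.98 = -4.17
This is an arithmetic sequence with common difference d = -4.17.
Next term = -20.66 + -4.17 = -24.83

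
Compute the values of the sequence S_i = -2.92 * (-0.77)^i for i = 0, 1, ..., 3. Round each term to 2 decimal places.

This is a geometric sequence.
i=0: S_0 = -2.92 * (-0.77)^0 = -2.92
i=1: S_1 = -2.92 * (-0.77)^1 ≈ 2.25
i=2: S_2 = -2.92 * (-0.77)^2 ≈ -1.73
i=3: S_3 = -2.92 * (-0.77)^3 ≈ 1.33
The first 4 terms are: [-2.92, 2.25, -1.73, 1.33]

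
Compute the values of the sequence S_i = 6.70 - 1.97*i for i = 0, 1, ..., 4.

This is an arithmetic sequence.
i=0: S_0 = 6.7 + -1.97*0 = 6.7
i=1: S_1 = 6.7 + -1.97*1 = 4.73
i=2: S_2 = 6.7 + -1.97*2 = 2.76
i=3: S_3 = 6.7 + -1.97*3 = 0.79
i=4: S_4 = 6.7 + -1.97*4 = -1.18
The first 5 terms are: [6.7, 4.73, 2.76, 0.79, -1.18]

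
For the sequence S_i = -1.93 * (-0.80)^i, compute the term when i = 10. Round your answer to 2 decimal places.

S_10 = -1.93 * (-0.8)^10 ≈ -1.93 * 0.1074 ≈ -0.21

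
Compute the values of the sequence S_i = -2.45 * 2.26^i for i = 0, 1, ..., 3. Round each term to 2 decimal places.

This is a geometric sequence.
i=0: S_0 = -2.45 * 2.26^0 = -2.45
i=1: S_1 = -2.45 * 2.26^1 ≈ -5.54
i=2: S_2 = -2.45 * 2.26^2 ≈ -12.51
i=3: S_3 = -2.45 * 2.26^3 ≈ -28.28
The first 4 terms are: [-2.45, -5.54, -12.51, -28.28]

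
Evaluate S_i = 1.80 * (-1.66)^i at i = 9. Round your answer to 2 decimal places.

S_9 = 1.8 * (-1.66)^9 ≈ 1.8 * -95.7134 ≈ -172.28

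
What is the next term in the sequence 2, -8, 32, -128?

Ratios: -8 / 2 = -4.0
This is a geometric sequence with common ratio r = -4.
Next term = -128 * -4 = 512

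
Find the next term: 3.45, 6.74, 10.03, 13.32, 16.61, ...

Differences: 6.74 - 3.45 = 3.29
This is an arithmetic sequence with common difference d = 3.29.
Next term = 16.61 + 3.29 = 19.9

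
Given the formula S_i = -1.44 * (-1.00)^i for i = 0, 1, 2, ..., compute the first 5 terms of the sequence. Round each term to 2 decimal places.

This is a geometric sequence.
i=0: S_0 = -1.44 * (-1.0)^0 = -1.44
i=1: S_1 = -1.44 * (-1.0)^1 = 1.44
i=2: S_2 = -1.44 * (-1.0)^2 = -1.44
i=3: S_3 = -1.44 * (-1.0)^3 = 1.44
i=4: S_4 = -1.44 * (-1.0)^4 = -1.44
The first 5 terms are: [-1.44, 1.44, -1.44, 1.44, -1.44]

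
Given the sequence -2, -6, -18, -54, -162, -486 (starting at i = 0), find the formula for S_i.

Check ratios: -6 / -2 = 3.0
Common ratio r = 3.
First term a = -2.
Formula: S_i = -2 * 3^i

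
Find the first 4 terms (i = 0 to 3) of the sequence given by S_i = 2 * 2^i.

This is a geometric sequence.
i=0: S_0 = 2 * 2^0 = 2
i=1: S_1 = 2 * 2^1 = 4
i=2: S_2 = 2 * 2^2 = 8
i=3: S_3 = 2 * 2^3 = 16
The first 4 terms are: [2, 4, 8, 16]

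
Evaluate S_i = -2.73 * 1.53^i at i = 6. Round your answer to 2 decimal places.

S_6 = -2.73 * 1.53^6 ≈ -2.73 * 12.8277 ≈ -35.02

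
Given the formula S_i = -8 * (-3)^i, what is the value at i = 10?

S_10 = -8 * (-3)^10 = -8 * 59049 = -472392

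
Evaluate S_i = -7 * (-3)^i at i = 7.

S_7 = -7 * (-3)^7 = -7 * -2187 = 15309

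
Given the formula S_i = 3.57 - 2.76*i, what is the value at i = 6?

S_6 = 3.57 + -2.76*6 = 3.57 + -16.56 = -12.99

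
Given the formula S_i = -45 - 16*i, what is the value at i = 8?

S_8 = -45 + -16*8 = -45 + -128 = -173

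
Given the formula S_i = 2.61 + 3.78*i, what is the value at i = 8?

S_8 = 2.61 + 3.78*8 = 2.61 + 30.24 = 32.85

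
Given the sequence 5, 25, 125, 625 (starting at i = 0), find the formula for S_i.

Check ratios: 25 / 5 = 5.0
Common ratio r = 5.
First term a = 5.
Formula: S_i = 5 * 5^i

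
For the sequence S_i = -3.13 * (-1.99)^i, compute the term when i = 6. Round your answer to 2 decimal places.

S_6 = -3.13 * (-1.99)^6 ≈ -3.13 * 62.10384 ≈ -194.39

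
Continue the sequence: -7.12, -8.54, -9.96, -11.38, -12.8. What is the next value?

Differences: -8.54 - -7.12 = -1.42
This is an arithmetic sequence with common difference d = -1.42.
Next term = -12.8 + -1.42 = -14.22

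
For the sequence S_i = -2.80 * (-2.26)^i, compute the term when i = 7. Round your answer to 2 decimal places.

S_7 = -2.8 * (-2.26)^7 ≈ -2.8 * -301.1335 ≈ 843.17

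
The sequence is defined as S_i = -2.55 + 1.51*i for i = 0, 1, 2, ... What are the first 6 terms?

This is an arithmetic sequence.
i=0: S_0 = -2.55 + 1.51*0 = -2.55
i=1: S_1 = -2.55 + 1.51*1 = -1.04
i=2: S_2 = -2.55 + 1.51*2 = 0.47
i=3: S_3 = -2.55 + 1.51*3 = 1.98
i=4: S_4 = -2.55 + 1.51*4 = 3.49
i=5: S_5 = -2.55 + 1.51*5 = 5.0
The first 6 terms are: [-2.55, -1.04, 0.47, 1.98, 3.49, 5.0]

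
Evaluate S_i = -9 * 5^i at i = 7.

S_7 = -9 * 5^7 = -9 * 78125 = -703125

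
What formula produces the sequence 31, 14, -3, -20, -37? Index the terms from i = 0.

Check differences: 14 - 31 = -17
-3 - 14 = -17
Common difference d = -17.
First term a = 31.
Formula: S_i = 31 - 17*i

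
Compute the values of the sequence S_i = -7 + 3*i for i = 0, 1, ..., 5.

This is an arithmetic sequence.
i=0: S_0 = -7 + 3*0 = -7
i=1: S_1 = -7 + 3*1 = -4
i=2: S_2 = -7 + 3*2 = -1
i=3: S_3 = -7 + 3*3 = 2
i=4: S_4 = -7 + 3*4 = 5
i=5: S_5 = -7 + 3*5 = 8
The first 6 terms are: [-7, -4, -1, 2, 5, 8]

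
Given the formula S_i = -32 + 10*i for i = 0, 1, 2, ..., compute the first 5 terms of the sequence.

This is an arithmetic sequence.
i=0: S_0 = -32 + 10*0 = -32
i=1: S_1 = -32 + 10*1 = -22
i=2: S_2 = -32 + 10*2 = -12
i=3: S_3 = -32 + 10*3 = -2
i=4: S_4 = -32 + 10*4 = 8
The first 5 terms are: [-32, -22, -12, -2, 8]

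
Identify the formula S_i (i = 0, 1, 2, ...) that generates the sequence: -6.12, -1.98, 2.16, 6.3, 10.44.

Check differences: -1.98 - -6.12 = 4.14
2.16 - -1.98 = 4.14
Common difference d = 4.14.
First term a = -6.12.
Formula: S_i = -6.12 + 4.14*i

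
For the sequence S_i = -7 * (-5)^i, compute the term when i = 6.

S_6 = -7 * (-5)^6 = -7 * 15625 = -109375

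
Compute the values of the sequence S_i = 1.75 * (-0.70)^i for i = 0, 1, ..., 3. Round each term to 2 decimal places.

This is a geometric sequence.
i=0: S_0 = 1.75 * (-0.7)^0 = 1.75
i=1: S_1 = 1.75 * (-0.7)^1 ≈ -1.23
i=2: S_2 = 1.75 * (-0.7)^2 ≈ 0.86
i=3: S_3 = 1.75 * (-0.7)^3 ≈ -0.6
The first 4 terms are: [1.75, -1.23, 0.86, -0.6]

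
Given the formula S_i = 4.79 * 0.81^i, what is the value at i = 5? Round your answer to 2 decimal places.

S_5 = 4.79 * 0.81^5 ≈ 4.79 * 0.3487 ≈ 1.67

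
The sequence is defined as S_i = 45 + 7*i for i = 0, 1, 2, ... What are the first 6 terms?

This is an arithmetic sequence.
i=0: S_0 = 45 + 7*0 = 45
i=1: S_1 = 45 + 7*1 = 52
i=2: S_2 = 45 + 7*2 = 59
i=3: S_3 = 45 + 7*3 = 66
i=4: S_4 = 45 + 7*4 = 73
i=5: S_5 = 45 + 7*5 = 80
The first 6 terms are: [45, 52, 59, 66, 73, 80]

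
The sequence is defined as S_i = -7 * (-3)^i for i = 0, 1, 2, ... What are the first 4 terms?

This is a geometric sequence.
i=0: S_0 = -7 * (-3)^0 = -7
i=1: S_1 = -7 * (-3)^1 = 21
i=2: S_2 = -7 * (-3)^2 = -63
i=3: S_3 = -7 * (-3)^3 = 189
The first 4 terms are: [-7, 21, -63, 189]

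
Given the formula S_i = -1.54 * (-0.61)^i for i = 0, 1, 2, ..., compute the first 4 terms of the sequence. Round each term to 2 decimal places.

This is a geometric sequence.
i=0: S_0 = -1.54 * (-0.61)^0 = -1.54
i=1: S_1 = -1.54 * (-0.61)^1 ≈ 0.94
i=2: S_2 = -1.54 * (-0.61)^2 ≈ -0.57
i=3: S_3 = -1.54 * (-0.61)^3 ≈ 0.35
The first 4 terms are: [-1.54, 0.94, -0.57, 0.35]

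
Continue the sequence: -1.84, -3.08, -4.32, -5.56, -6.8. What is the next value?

Differences: -3.08 - -1.84 = -1.24
This is an arithmetic sequence with common difference d = -1.24.
Next term = -6.8 + -1.24 = -8.04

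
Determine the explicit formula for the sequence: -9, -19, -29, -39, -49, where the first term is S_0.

Check differences: -19 - -9 = -10
-29 - -19 = -10
Common difference d = -10.
First term a = -9.
Formula: S_i = -9 - 10*i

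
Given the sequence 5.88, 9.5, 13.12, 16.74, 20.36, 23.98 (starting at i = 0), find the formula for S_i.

Check differences: 9.5 - 5.88 = 3.62
13.12 - 9.5 = 3.62
Common difference d = 3.62.
First term a = 5.88.
Formula: S_i = 5.88 + 3.62*i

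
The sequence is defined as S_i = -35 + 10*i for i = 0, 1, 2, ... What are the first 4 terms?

This is an arithmetic sequence.
i=0: S_0 = -35 + 10*0 = -35
i=1: S_1 = -35 + 10*1 = -25
i=2: S_2 = -35 + 10*2 = -15
i=3: S_3 = -35 + 10*3 = -5
The first 4 terms are: [-35, -25, -15, -5]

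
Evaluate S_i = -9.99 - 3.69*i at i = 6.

S_6 = -9.99 + -3.69*6 = -9.99 + -22.14 = -32.13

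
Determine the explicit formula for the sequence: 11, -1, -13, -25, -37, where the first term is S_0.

Check differences: -1 - 11 = -12
-13 - -1 = -12
Common difference d = -12.
First term a = 11.
Formula: S_i = 11 - 12*i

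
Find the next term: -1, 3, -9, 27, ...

Ratios: 3 / -1 = -3.0
This is a geometric sequence with common ratio r = -3.
Next term = 27 * -3 = -81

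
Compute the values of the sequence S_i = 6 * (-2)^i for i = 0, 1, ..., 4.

This is a geometric sequence.
i=0: S_0 = 6 * (-2)^0 = 6
i=1: S_1 = 6 * (-2)^1 = -12
i=2: S_2 = 6 * (-2)^2 = 24
i=3: S_3 = 6 * (-2)^3 = -48
i=4: S_4 = 6 * (-2)^4 = 96
The first 5 terms are: [6, -12, 24, -48, 96]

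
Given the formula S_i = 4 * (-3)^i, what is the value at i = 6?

S_6 = 4 * (-3)^6 = 4 * 729 = 2916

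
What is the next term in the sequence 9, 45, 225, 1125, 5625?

Ratios: 45 / 9 = 5.0
This is a geometric sequence with common ratio r = 5.
Next term = 5625 * 5 = 28125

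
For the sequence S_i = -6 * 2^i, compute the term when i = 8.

S_8 = -6 * 2^8 = -6 * 256 = -1536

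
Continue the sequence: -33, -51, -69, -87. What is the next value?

Differences: -51 - -33 = -18
This is an arithmetic sequence with common difference d = -18.
Next term = -87 + -18 = -105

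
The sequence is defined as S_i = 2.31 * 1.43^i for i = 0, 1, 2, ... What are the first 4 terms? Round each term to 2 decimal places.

This is a geometric sequence.
i=0: S_0 = 2.31 * 1.43^0 = 2.31
i=1: S_1 = 2.31 * 1.43^1 ≈ 3.3
i=2: S_2 = 2.31 * 1.43^2 ≈ 4.72
i=3: S_3 = 2.31 * 1.43^3 ≈ 6.75
The first 4 terms are: [2.31, 3.3, 4.72, 6.75]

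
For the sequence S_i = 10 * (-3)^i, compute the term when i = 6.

S_6 = 10 * (-3)^6 = 10 * 729 = 7290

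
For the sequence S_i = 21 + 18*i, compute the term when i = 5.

S_5 = 21 + 18*5 = 21 + 90 = 111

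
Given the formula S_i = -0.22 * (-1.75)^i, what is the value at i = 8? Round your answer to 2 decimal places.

S_8 = -0.22 * (-1.75)^8 ≈ -0.22 * 87.9639 ≈ -19.35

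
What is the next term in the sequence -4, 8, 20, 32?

Differences: 8 - -4 = 12
This is an arithmetic sequence with common difference d = 12.
Next term = 32 + 12 = 44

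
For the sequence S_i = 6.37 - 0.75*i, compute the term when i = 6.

S_6 = 6.37 + -0.75*6 = 6.37 + -4.5 = 1.87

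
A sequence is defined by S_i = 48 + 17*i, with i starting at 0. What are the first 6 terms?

This is an arithmetic sequence.
i=0: S_0 = 48 + 17*0 = 48
i=1: S_1 = 48 + 17*1 = 65
i=2: S_2 = 48 + 17*2 = 82
i=3: S_3 = 48 + 17*3 = 99
i=4: S_4 = 48 + 17*4 = 116
i=5: S_5 = 48 + 17*5 = 133
The first 6 terms are: [48, 65, 82, 99, 116, 133]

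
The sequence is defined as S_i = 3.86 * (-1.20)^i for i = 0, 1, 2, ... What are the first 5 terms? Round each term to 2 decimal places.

This is a geometric sequence.
i=0: S_0 = 3.86 * (-1.2)^0 = 3.86
i=1: S_1 = 3.86 * (-1.2)^1 ≈ -4.63
i=2: S_2 = 3.86 * (-1.2)^2 ≈ 5.56
i=3: S_3 = 3.86 * (-1.2)^3 ≈ -6.67
i=4: S_4 = 3.86 * (-1.2)^4 ≈ 8.0
The first 5 terms are: [3.86, -4.63, 5.56, -6.67, 8.0]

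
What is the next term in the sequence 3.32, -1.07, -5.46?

Differences: -1.07 - 3.32 = -4.39
This is an arithmetic sequence with common difference d = -4.39.
Next term = -5.46 + -4.39 = -9.85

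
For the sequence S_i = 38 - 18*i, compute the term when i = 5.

S_5 = 38 + -18*5 = 38 + -90 = -52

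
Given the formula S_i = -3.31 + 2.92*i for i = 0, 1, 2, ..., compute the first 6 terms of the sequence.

This is an arithmetic sequence.
i=0: S_0 = -3.31 + 2.92*0 = -3.31
i=1: S_1 = -3.31 + 2.92*1 = -0.39
i=2: S_2 = -3.31 + 2.92*2 = 2.53
i=3: S_3 = -3.31 + 2.92*3 = 5.45
i=4: S_4 = -3.31 + 2.92*4 = 8.37
i=5: S_5 = -3.31 + 2.92*5 = 11.29
The first 6 terms are: [-3.31, -0.39, 2.53, 5.45, 8.37, 11.29]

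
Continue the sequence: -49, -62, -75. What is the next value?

Differences: -62 - -49 = -13
This is an arithmetic sequence with common difference d = -13.
Next term = -75 + -13 = -88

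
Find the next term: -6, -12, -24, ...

Ratios: -12 / -6 = 2.0
This is a geometric sequence with common ratio r = 2.
Next term = -24 * 2 = -48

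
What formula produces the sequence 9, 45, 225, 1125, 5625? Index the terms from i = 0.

Check ratios: 45 / 9 = 5.0
Common ratio r = 5.
First term a = 9.
Formula: S_i = 9 * 5^i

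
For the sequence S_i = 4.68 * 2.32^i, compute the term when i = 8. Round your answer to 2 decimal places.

S_8 = 4.68 * 2.32^8 ≈ 4.68 * 839.2742 ≈ 3927.8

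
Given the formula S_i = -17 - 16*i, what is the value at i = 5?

S_5 = -17 + -16*5 = -17 + -80 = -97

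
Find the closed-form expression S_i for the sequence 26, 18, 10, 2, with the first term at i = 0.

Check differences: 18 - 26 = -8
10 - 18 = -8
Common difference d = -8.
First term a = 26.
Formula: S_i = 26 - 8*i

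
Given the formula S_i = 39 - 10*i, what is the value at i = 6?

S_6 = 39 + -10*6 = 39 + -60 = -21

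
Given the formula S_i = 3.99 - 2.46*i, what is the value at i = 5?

S_5 = 3.99 + -2.46*5 = 3.99 + -12.3 = -8.31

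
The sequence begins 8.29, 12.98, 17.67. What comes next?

Differences: 12.98 - 8.29 = 4.69
This is an arithmetic sequence with common difference d = 4.69.
Next term = 17.67 + 4.69 = 22.36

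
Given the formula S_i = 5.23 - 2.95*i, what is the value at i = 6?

S_6 = 5.23 + -2.95*6 = 5.23 + -17.7 = -12.47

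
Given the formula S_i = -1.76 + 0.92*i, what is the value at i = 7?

S_7 = -1.76 + 0.92*7 = -1.76 + 6.44 = 4.68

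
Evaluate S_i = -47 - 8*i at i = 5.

S_5 = -47 + -8*5 = -47 + -40 = -87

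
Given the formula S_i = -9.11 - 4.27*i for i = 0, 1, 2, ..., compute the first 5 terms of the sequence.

This is an arithmetic sequence.
i=0: S_0 = -9.11 + -4.27*0 = -9.11
i=1: S_1 = -9.11 + -4.27*1 = -13.38
i=2: S_2 = -9.11 + -4.27*2 = -17.65
i=3: S_3 = -9.11 + -4.27*3 = -21.92
i=4: S_4 = -9.11 + -4.27*4 = -26.19
The first 5 terms are: [-9.11, -13.38, -17.65, -21.92, -26.19]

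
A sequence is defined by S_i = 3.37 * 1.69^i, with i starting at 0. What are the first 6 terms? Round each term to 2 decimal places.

This is a geometric sequence.
i=0: S_0 = 3.37 * 1.69^0 = 3.37
i=1: S_1 = 3.37 * 1.69^1 ≈ 5.7
i=2: S_2 = 3.37 * 1.69^2 ≈ 9.63
i=3: S_3 = 3.37 * 1.69^3 ≈ 16.27
i=4: S_4 = 3.37 * 1.69^4 ≈ 27.49
i=5: S_5 = 3.37 * 1.69^5 ≈ 46.46
The first 6 terms are: [3.37, 5.7, 9.63, 16.27, 27.49, 46.46]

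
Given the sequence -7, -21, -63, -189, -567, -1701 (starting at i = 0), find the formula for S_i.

Check ratios: -21 / -7 = 3.0
Common ratio r = 3.
First term a = -7.
Formula: S_i = -7 * 3^i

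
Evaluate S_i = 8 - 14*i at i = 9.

S_9 = 8 + -14*9 = 8 + -126 = -118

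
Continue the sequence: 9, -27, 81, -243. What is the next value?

Ratios: -27 / 9 = -3.0
This is a geometric sequence with common ratio r = -3.
Next term = -243 * -3 = 729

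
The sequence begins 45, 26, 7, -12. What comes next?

Differences: 26 - 45 = -19
This is an arithmetic sequence with common difference d = -19.
Next term = -12 + -19 = -31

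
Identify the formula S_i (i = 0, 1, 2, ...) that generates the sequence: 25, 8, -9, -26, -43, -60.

Check differences: 8 - 25 = -17
-9 - 8 = -17
Common difference d = -17.
First term a = 25.
Formula: S_i = 25 - 17*i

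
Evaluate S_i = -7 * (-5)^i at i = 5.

S_5 = -7 * (-5)^5 = -7 * -3125 = 21875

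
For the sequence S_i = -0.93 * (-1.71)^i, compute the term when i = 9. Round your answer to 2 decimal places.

S_9 = -0.93 * (-1.71)^9 ≈ -0.93 * -125.0158 ≈ 116.26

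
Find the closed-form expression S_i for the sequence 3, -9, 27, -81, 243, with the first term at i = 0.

Check ratios: -9 / 3 = -3.0
Common ratio r = -3.
First term a = 3.
Formula: S_i = 3 * (-3)^i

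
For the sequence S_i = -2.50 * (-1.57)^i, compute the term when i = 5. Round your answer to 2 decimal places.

S_5 = -2.5 * (-1.57)^5 ≈ -2.5 * -9.5389 ≈ 23.85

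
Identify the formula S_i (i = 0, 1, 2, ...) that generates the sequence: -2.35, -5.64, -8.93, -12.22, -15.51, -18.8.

Check differences: -5.64 - -2.35 = -3.29
-8.93 - -5.64 = -3.29
Common difference d = -3.29.
First term a = -2.35.
Formula: S_i = -2.35 - 3.29*i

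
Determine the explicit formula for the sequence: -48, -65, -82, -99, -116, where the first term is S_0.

Check differences: -65 - -48 = -17
-82 - -65 = -17
Common difference d = -17.
First term a = -48.
Formula: S_i = -48 - 17*i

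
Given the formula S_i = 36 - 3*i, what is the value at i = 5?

S_5 = 36 + -3*5 = 36 + -15 = 21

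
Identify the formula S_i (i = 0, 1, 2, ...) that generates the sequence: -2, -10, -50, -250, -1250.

Check ratios: -10 / -2 = 5.0
Common ratio r = 5.
First term a = -2.
Formula: S_i = -2 * 5^i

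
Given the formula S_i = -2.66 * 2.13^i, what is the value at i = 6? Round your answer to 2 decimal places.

S_6 = -2.66 * 2.13^6 ≈ -2.66 * 93.3851 ≈ -248.4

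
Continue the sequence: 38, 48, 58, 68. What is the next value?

Differences: 48 - 38 = 10
This is an arithmetic sequence with common difference d = 10.
Next term = 68 + 10 = 78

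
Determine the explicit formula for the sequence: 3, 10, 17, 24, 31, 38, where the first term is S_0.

Check differences: 10 - 3 = 7
17 - 10 = 7
Common difference d = 7.
First term a = 3.
Formula: S_i = 3 + 7*i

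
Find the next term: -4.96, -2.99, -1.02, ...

Differences: -2.99 - -4.96 = 1.97
This is an arithmetic sequence with common difference d = 1.97.
Next term = -1.02 + 1.97 = 0.95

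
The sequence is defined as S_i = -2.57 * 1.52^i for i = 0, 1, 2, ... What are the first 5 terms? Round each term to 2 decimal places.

This is a geometric sequence.
i=0: S_0 = -2.57 * 1.52^0 = -2.57
i=1: S_1 = -2.57 * 1.52^1 ≈ -3.91
i=2: S_2 = -2.57 * 1.52^2 ≈ -5.94
i=3: S_3 = -2.57 * 1.52^3 ≈ -9.03
i=4: S_4 = -2.57 * 1.52^4 ≈ -13.72
The first 5 terms are: [-2.57, -3.91, -5.94, -9.03, -13.72]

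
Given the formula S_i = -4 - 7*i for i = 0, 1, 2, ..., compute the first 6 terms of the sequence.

This is an arithmetic sequence.
i=0: S_0 = -4 + -7*0 = -4
i=1: S_1 = -4 + -7*1 = -11
i=2: S_2 = -4 + -7*2 = -18
i=3: S_3 = -4 + -7*3 = -25
i=4: S_4 = -4 + -7*4 = -32
i=5: S_5 = -4 + -7*5 = -39
The first 6 terms are: [-4, -11, -18, -25, -32, -39]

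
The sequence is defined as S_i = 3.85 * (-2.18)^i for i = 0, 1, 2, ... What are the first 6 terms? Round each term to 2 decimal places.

This is a geometric sequence.
i=0: S_0 = 3.85 * (-2.18)^0 = 3.85
i=1: S_1 = 3.85 * (-2.18)^1 ≈ -8.39
i=2: S_2 = 3.85 * (-2.18)^2 ≈ 18.3
i=3: S_3 = 3.85 * (-2.18)^3 ≈ -39.89
i=4: S_4 = 3.85 * (-2.18)^4 ≈ 86.95
i=5: S_5 = 3.85 * (-2.18)^5 ≈ -189.56
The first 6 terms are: [3.85, -8.39, 18.3, -39.89, 86.95, -189.56]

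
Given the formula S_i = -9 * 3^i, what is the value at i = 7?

S_7 = -9 * 3^7 = -9 * 2187 = -19683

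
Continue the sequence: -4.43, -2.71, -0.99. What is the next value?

Differences: -2.71 - -4.43 = 1.72
This is an arithmetic sequence with common difference d = 1.72.
Next term = -0.99 + 1.72 = 0.73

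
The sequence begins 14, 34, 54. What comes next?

Differences: 34 - 14 = 20
This is an arithmetic sequence with common difference d = 20.
Next term = 54 + 20 = 74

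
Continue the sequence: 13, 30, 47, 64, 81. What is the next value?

Differences: 30 - 13 = 17
This is an arithmetic sequence with common difference d = 17.
Next term = 81 + 17 = 98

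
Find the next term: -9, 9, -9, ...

Ratios: 9 / -9 = -1.0
This is a geometric sequence with common ratio r = -1.
Next term = -9 * -1 = 9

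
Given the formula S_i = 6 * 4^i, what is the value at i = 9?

S_9 = 6 * 4^9 = 6 * 262144 = 1572864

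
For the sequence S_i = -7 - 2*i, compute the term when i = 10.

S_10 = -7 + -2*10 = -7 + -20 = -27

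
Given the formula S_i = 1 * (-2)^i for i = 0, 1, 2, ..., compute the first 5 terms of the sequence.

This is a geometric sequence.
i=0: S_0 = 1 * (-2)^0 = 1
i=1: S_1 = 1 * (-2)^1 = -2
i=2: S_2 = 1 * (-2)^2 = 4
i=3: S_3 = 1 * (-2)^3 = -8
i=4: S_4 = 1 * (-2)^4 = 16
The first 5 terms are: [1, -2, 4, -8, 16]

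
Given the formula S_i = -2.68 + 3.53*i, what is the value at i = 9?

S_9 = -2.68 + 3.53*9 = -2.68 + 31.77 = 29.09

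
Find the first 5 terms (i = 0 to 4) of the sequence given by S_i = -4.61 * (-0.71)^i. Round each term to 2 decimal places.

This is a geometric sequence.
i=0: S_0 = -4.61 * (-0.71)^0 = -4.61
i=1: S_1 = -4.61 * (-0.71)^1 ≈ 3.27
i=2: S_2 = -4.61 * (-0.71)^2 ≈ -2.32
i=3: S_3 = -4.61 * (-0.71)^3 ≈ 1.65
i=4: S_4 = -4.61 * (-0.71)^4 ≈ -1.17
The first 5 terms are: [-4.61, 3.27, -2.32, 1.65, -1.17]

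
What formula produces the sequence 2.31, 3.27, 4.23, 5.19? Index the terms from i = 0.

Check differences: 3.27 - 2.31 = 0.96
4.23 - 3.27 = 0.96
Common difference d = 0.96.
First term a = 2.31.
Formula: S_i = 2.31 + 0.96*i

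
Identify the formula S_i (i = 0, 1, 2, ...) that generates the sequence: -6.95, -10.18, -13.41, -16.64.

Check differences: -10.18 - -6.95 = -3.23
-13.41 - -10.18 = -3.23
Common difference d = -3.23.
First term a = -6.95.
Formula: S_i = -6.95 - 3.23*i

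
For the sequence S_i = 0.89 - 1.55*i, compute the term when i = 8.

S_8 = 0.89 + -1.55*8 = 0.89 + -12.4 = -11.51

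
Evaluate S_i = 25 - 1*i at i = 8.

S_8 = 25 + -1*8 = 25 + -8 = 17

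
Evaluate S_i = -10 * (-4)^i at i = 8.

S_8 = -10 * (-4)^8 = -10 * 65536 = -655360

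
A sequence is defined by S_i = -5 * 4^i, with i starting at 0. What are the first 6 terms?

This is a geometric sequence.
i=0: S_0 = -5 * 4^0 = -5
i=1: S_1 = -5 * 4^1 = -20
i=2: S_2 = -5 * 4^2 = -80
i=3: S_3 = -5 * 4^3 = -320
i=4: S_4 = -5 * 4^4 = -1280
i=5: S_5 = -5 * 4^5 = -5120
The first 6 terms are: [-5, -20, -80, -320, -1280, -5120]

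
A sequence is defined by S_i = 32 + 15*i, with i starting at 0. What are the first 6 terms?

This is an arithmetic sequence.
i=0: S_0 = 32 + 15*0 = 32
i=1: S_1 = 32 + 15*1 = 47
i=2: S_2 = 32 + 15*2 = 62
i=3: S_3 = 32 + 15*3 = 77
i=4: S_4 = 32 + 15*4 = 92
i=5: S_5 = 32 + 15*5 = 107
The first 6 terms are: [32, 47, 62, 77, 92, 107]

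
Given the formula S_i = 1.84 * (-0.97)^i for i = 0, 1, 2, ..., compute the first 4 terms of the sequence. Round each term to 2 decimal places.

This is a geometric sequence.
i=0: S_0 = 1.84 * (-0.97)^0 = 1.84
i=1: S_1 = 1.84 * (-0.97)^1 ≈ -1.78
i=2: S_2 = 1.84 * (-0.97)^2 ≈ 1.73
i=3: S_3 = 1.84 * (-0.97)^3 ≈ -1.68
The first 4 terms are: [1.84, -1.78, 1.73, -1.68]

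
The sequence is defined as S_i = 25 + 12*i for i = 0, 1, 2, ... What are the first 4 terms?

This is an arithmetic sequence.
i=0: S_0 = 25 + 12*0 = 25
i=1: S_1 = 25 + 12*1 = 37
i=2: S_2 = 25 + 12*2 = 49
i=3: S_3 = 25 + 12*3 = 61
The first 4 terms are: [25, 37, 49, 61]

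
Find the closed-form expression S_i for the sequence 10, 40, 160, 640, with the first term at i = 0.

Check ratios: 40 / 10 = 4.0
Common ratio r = 4.
First term a = 10.
Formula: S_i = 10 * 4^i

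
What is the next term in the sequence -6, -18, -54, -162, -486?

Ratios: -18 / -6 = 3.0
This is a geometric sequence with common ratio r = 3.
Next term = -486 * 3 = -1458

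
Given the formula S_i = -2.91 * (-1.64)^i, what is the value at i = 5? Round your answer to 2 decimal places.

S_5 = -2.91 * (-1.64)^5 ≈ -2.91 * -11.8637 ≈ 34.52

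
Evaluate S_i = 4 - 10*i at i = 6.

S_6 = 4 + -10*6 = 4 + -60 = -56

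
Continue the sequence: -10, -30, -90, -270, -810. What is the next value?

Ratios: -30 / -10 = 3.0
This is a geometric sequence with common ratio r = 3.
Next term = -810 * 3 = -2430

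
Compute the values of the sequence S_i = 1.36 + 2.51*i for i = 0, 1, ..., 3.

This is an arithmetic sequence.
i=0: S_0 = 1.36 + 2.51*0 = 1.36
i=1: S_1 = 1.36 + 2.51*1 = 3.87
i=2: S_2 = 1.36 + 2.51*2 = 6.38
i=3: S_3 = 1.36 + 2.51*3 = 8.89
The first 4 terms are: [1.36, 3.87, 6.38, 8.89]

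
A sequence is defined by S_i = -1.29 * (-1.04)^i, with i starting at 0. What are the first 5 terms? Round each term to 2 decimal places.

This is a geometric sequence.
i=0: S_0 = -1.29 * (-1.04)^0 = -1.29
i=1: S_1 = -1.29 * (-1.04)^1 ≈ 1.34
i=2: S_2 = -1.29 * (-1.04)^2 ≈ -1.4
i=3: S_3 = -1.29 * (-1.04)^3 ≈ 1.45
i=4: S_4 = -1.29 * (-1.04)^4 ≈ -1.51
The first 5 terms are: [-1.29, 1.34, -1.4, 1.45, -1.51]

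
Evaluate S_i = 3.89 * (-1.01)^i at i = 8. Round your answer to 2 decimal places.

S_8 = 3.89 * (-1.01)^8 ≈ 3.89 * 1.0829 ≈ 4.21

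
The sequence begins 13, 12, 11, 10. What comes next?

Differences: 12 - 13 = -1
This is an arithmetic sequence with common difference d = -1.
Next term = 10 + -1 = 9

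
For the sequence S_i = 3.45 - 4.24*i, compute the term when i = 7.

S_7 = 3.45 + -4.24*7 = 3.45 + -29.68 = -26.23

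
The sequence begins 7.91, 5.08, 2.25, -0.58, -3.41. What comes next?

Differences: 5.08 - 7.91 = -2.83
This is an arithmetic sequence with common difference d = -2.83.
Next term = -3.41 + -2.83 = -6.24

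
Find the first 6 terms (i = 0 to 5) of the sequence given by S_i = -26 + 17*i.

This is an arithmetic sequence.
i=0: S_0 = -26 + 17*0 = -26
i=1: S_1 = -26 + 17*1 = -9
i=2: S_2 = -26 + 17*2 = 8
i=3: S_3 = -26 + 17*3 = 25
i=4: S_4 = -26 + 17*4 = 42
i=5: S_5 = -26 + 17*5 = 59
The first 6 terms are: [-26, -9, 8, 25, 42, 59]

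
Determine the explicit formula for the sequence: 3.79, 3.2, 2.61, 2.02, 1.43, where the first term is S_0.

Check differences: 3.2 - 3.79 = -0.59
2.61 - 3.2 = -0.59
Common difference d = -0.59.
First term a = 3.79.
Formula: S_i = 3.79 - 0.59*i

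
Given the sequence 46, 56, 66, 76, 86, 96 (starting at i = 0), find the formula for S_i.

Check differences: 56 - 46 = 10
66 - 56 = 10
Common difference d = 10.
First term a = 46.
Formula: S_i = 46 + 10*i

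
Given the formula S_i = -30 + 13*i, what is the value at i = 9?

S_9 = -30 + 13*9 = -30 + 117 = 87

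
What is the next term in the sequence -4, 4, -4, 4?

Ratios: 4 / -4 = -1.0
This is a geometric sequence with common ratio r = -1.
Next term = 4 * -1 = -4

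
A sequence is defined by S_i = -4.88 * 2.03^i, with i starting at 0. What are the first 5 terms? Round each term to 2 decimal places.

This is a geometric sequence.
i=0: S_0 = -4.88 * 2.03^0 = -4.88
i=1: S_1 = -4.88 * 2.03^1 ≈ -9.91
i=2: S_2 = -4.88 * 2.03^2 ≈ -20.11
i=3: S_3 = -4.88 * 2.03^3 ≈ -40.82
i=4: S_4 = -4.88 * 2.03^4 ≈ -82.87
The first 5 terms are: [-4.88, -9.91, -20.11, -40.82, -82.87]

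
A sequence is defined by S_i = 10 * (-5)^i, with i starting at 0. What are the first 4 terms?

This is a geometric sequence.
i=0: S_0 = 10 * (-5)^0 = 10
i=1: S_1 = 10 * (-5)^1 = -50
i=2: S_2 = 10 * (-5)^2 = 250
i=3: S_3 = 10 * (-5)^3 = -1250
The first 4 terms are: [10, -50, 250, -1250]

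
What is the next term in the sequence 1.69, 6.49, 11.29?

Differences: 6.49 - 1.69 = 4.8
This is an arithmetic sequence with common difference d = 4.8.
Next term = 11.29 + 4.8 = 16.09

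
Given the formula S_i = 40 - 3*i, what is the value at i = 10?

S_10 = 40 + -3*10 = 40 + -30 = 10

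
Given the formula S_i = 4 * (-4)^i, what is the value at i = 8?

S_8 = 4 * (-4)^8 = 4 * 65536 = 262144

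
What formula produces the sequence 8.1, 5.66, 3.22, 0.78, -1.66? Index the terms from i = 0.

Check differences: 5.66 - 8.1 = -2.44
3.22 - 5.66 = -2.44
Common difference d = -2.44.
First term a = 8.1.
Formula: S_i = 8.10 - 2.44*i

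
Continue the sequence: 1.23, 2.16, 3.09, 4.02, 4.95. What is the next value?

Differences: 2.16 - 1.23 = 0.93
This is an arithmetic sequence with common difference d = 0.93.
Next term = 4.95 + 0.93 = 5.88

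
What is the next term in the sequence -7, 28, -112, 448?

Ratios: 28 / -7 = -4.0
This is a geometric sequence with common ratio r = -4.
Next term = 448 * -4 = -1792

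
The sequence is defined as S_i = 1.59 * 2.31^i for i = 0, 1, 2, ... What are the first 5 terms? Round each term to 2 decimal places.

This is a geometric sequence.
i=0: S_0 = 1.59 * 2.31^0 = 1.59
i=1: S_1 = 1.59 * 2.31^1 ≈ 3.67
i=2: S_2 = 1.59 * 2.31^2 ≈ 8.48
i=3: S_3 = 1.59 * 2.31^3 ≈ 19.6
i=4: S_4 = 1.59 * 2.31^4 ≈ 45.27
The first 5 terms are: [1.59, 3.67, 8.48, 19.6, 45.27]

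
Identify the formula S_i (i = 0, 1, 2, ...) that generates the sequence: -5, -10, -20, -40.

Check ratios: -10 / -5 = 2.0
Common ratio r = 2.
First term a = -5.
Formula: S_i = -5 * 2^i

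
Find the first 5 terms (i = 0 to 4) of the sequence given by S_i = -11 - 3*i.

This is an arithmetic sequence.
i=0: S_0 = -11 + -3*0 = -11
i=1: S_1 = -11 + -3*1 = -14
i=2: S_2 = -11 + -3*2 = -17
i=3: S_3 = -11 + -3*3 = -20
i=4: S_4 = -11 + -3*4 = -23
The first 5 terms are: [-11, -14, -17, -20, -23]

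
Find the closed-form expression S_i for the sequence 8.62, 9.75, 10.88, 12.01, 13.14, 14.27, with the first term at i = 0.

Check differences: 9.75 - 8.62 = 1.13
10.88 - 9.75 = 1.13
Common difference d = 1.13.
First term a = 8.62.
Formula: S_i = 8.62 + 1.13*i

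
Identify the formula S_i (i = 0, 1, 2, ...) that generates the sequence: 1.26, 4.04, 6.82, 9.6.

Check differences: 4.04 - 1.26 = 2.78
6.82 - 4.04 = 2.78
Common difference d = 2.78.
First term a = 1.26.
Formula: S_i = 1.26 + 2.78*i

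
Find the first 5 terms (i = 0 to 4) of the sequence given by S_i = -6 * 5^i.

This is a geometric sequence.
i=0: S_0 = -6 * 5^0 = -6
i=1: S_1 = -6 * 5^1 = -30
i=2: S_2 = -6 * 5^2 = -150
i=3: S_3 = -6 * 5^3 = -750
i=4: S_4 = -6 * 5^4 = -3750
The first 5 terms are: [-6, -30, -150, -750, -3750]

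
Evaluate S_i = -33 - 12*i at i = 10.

S_10 = -33 + -12*10 = -33 + -120 = -153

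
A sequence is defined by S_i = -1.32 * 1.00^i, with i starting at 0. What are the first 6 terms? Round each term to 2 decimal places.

This is a geometric sequence.
i=0: S_0 = -1.32 * 1.0^0 = -1.32
i=1: S_1 = -1.32 * 1.0^1 = -1.32
i=2: S_2 = -1.32 * 1.0^2 = -1.32
i=3: S_3 = -1.32 * 1.0^3 = -1.32
i=4: S_4 = -1.32 * 1.0^4 = -1.32
i=5: S_5 = -1.32 * 1.0^5 = -1.32
The first 6 terms are: [-1.32, -1.32, -1.32, -1.32, -1.32, -1.32]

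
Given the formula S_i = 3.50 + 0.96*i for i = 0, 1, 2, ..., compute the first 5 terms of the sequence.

This is an arithmetic sequence.
i=0: S_0 = 3.5 + 0.96*0 = 3.5
i=1: S_1 = 3.5 + 0.96*1 = 4.46
i=2: S_2 = 3.5 + 0.96*2 = 5.42
i=3: S_3 = 3.5 + 0.96*3 = 6.38
i=4: S_4 = 3.5 + 0.96*4 = 7.34
The first 5 terms are: [3.5, 4.46, 5.42, 6.38, 7.34]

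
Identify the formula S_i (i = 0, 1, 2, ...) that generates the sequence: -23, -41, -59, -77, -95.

Check differences: -41 - -23 = -18
-59 - -41 = -18
Common difference d = -18.
First term a = -23.
Formula: S_i = -23 - 18*i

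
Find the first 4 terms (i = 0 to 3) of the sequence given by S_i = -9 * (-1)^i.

This is a geometric sequence.
i=0: S_0 = -9 * (-1)^0 = -9
i=1: S_1 = -9 * (-1)^1 = 9
i=2: S_2 = -9 * (-1)^2 = -9
i=3: S_3 = -9 * (-1)^3 = 9
The first 4 terms are: [-9, 9, -9, 9]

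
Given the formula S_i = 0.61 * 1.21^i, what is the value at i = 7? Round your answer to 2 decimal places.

S_7 = 0.61 * 1.21^7 ≈ 0.61 * 3.7975 ≈ 2.32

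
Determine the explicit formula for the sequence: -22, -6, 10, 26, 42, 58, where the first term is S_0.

Check differences: -6 - -22 = 16
10 - -6 = 16
Common difference d = 16.
First term a = -22.
Formula: S_i = -22 + 16*i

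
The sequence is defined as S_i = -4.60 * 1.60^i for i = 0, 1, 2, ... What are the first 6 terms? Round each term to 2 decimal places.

This is a geometric sequence.
i=0: S_0 = -4.6 * 1.6^0 = -4.6
i=1: S_1 = -4.6 * 1.6^1 = -7.36
i=2: S_2 = -4.6 * 1.6^2 ≈ -11.78
i=3: S_3 = -4.6 * 1.6^3 ≈ -18.84
i=4: S_4 = -4.6 * 1.6^4 ≈ -30.15
i=5: S_5 = -4.6 * 1.6^5 ≈ -48.23
The first 6 terms are: [-4.6, -7.36, -11.78, -18.84, -30.15, -48.23]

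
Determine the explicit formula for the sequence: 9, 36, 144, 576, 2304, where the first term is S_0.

Check ratios: 36 / 9 = 4.0
Common ratio r = 4.
First term a = 9.
Formula: S_i = 9 * 4^i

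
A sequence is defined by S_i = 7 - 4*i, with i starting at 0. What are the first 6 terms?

This is an arithmetic sequence.
i=0: S_0 = 7 + -4*0 = 7
i=1: S_1 = 7 + -4*1 = 3
i=2: S_2 = 7 + -4*2 = -1
i=3: S_3 = 7 + -4*3 = -5
i=4: S_4 = 7 + -4*4 = -9
i=5: S_5 = 7 + -4*5 = -13
The first 6 terms are: [7, 3, -1, -5, -9, -13]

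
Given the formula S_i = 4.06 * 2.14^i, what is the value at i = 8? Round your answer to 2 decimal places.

S_8 = 4.06 * 2.14^8 ≈ 4.06 * 439.8557 ≈ 1785.81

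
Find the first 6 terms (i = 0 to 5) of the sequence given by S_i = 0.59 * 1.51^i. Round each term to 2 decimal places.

This is a geometric sequence.
i=0: S_0 = 0.59 * 1.51^0 = 0.59
i=1: S_1 = 0.59 * 1.51^1 ≈ 0.89
i=2: S_2 = 0.59 * 1.51^2 ≈ 1.35
i=3: S_3 = 0.59 * 1.51^3 ≈ 2.03
i=4: S_4 = 0.59 * 1.51^4 ≈ 3.07
i=5: S_5 = 0.59 * 1.51^5 ≈ 4.63
The first 6 terms are: [0.59, 0.89, 1.35, 2.03, 3.07, 4.63]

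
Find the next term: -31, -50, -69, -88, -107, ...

Differences: -50 - -31 = -19
This is an arithmetic sequence with common difference d = -19.
Next term = -107 + -19 = -126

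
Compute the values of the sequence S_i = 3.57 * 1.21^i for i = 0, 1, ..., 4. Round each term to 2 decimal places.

This is a geometric sequence.
i=0: S_0 = 3.57 * 1.21^0 = 3.57
i=1: S_1 = 3.57 * 1.21^1 ≈ 4.32
i=2: S_2 = 3.57 * 1.21^2 ≈ 5.23
i=3: S_3 = 3.57 * 1.21^3 ≈ 6.32
i=4: S_4 = 3.57 * 1.21^4 ≈ 7.65
The first 5 terms are: [3.57, 4.32, 5.23, 6.32, 7.65]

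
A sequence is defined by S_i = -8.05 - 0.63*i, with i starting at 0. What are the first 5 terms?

This is an arithmetic sequence.
i=0: S_0 = -8.05 + -0.63*0 = -8.05
i=1: S_1 = -8.05 + -0.63*1 = -8.68
i=2: S_2 = -8.05 + -0.63*2 = -9.31
i=3: S_3 = -8.05 + -0.63*3 = -9.94
i=4: S_4 = -8.05 + -0.63*4 = -10.57
The first 5 terms are: [-8.05, -8.68, -9.31, -9.94, -10.57]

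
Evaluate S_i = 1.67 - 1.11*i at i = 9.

S_9 = 1.67 + -1.11*9 = 1.67 + -9.99 = -8.32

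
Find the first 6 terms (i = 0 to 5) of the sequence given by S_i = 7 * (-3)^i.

This is a geometric sequence.
i=0: S_0 = 7 * (-3)^0 = 7
i=1: S_1 = 7 * (-3)^1 = -21
i=2: S_2 = 7 * (-3)^2 = 63
i=3: S_3 = 7 * (-3)^3 = -189
i=4: S_4 = 7 * (-3)^4 = 567
i=5: S_5 = 7 * (-3)^5 = -1701
The first 6 terms are: [7, -21, 63, -189, 567, -1701]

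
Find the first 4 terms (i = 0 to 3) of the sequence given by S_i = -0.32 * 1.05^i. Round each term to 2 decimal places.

This is a geometric sequence.
i=0: S_0 = -0.32 * 1.05^0 = -0.32
i=1: S_1 = -0.32 * 1.05^1 ≈ -0.34
i=2: S_2 = -0.32 * 1.05^2 ≈ -0.35
i=3: S_3 = -0.32 * 1.05^3 ≈ -0.37
The first 4 terms are: [-0.32, -0.34, -0.35, -0.37]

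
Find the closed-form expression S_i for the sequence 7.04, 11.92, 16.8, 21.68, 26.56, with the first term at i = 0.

Check differences: 11.92 - 7.04 = 4.88
16.8 - 11.92 = 4.88
Common difference d = 4.88.
First term a = 7.04.
Formula: S_i = 7.04 + 4.88*i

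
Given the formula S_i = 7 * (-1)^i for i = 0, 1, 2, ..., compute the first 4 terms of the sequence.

This is a geometric sequence.
i=0: S_0 = 7 * (-1)^0 = 7
i=1: S_1 = 7 * (-1)^1 = -7
i=2: S_2 = 7 * (-1)^2 = 7
i=3: S_3 = 7 * (-1)^3 = -7
The first 4 terms are: [7, -7, 7, -7]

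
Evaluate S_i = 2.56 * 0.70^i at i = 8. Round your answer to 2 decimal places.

S_8 = 2.56 * 0.7^8 ≈ 2.56 * 0.0576 ≈ 0.15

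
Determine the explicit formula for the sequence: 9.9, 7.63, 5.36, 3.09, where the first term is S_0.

Check differences: 7.63 - 9.9 = -2.27
5.36 - 7.63 = -2.27
Common difference d = -2.27.
First term a = 9.9.
Formula: S_i = 9.90 - 2.27*i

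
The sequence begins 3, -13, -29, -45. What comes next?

Differences: -13 - 3 = -16
This is an arithmetic sequence with common difference d = -16.
Next term = -45 + -16 = -61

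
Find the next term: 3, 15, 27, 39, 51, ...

Differences: 15 - 3 = 12
This is an arithmetic sequence with common difference d = 12.
Next term = 51 + 12 = 63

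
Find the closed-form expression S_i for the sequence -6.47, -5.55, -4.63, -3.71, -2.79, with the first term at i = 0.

Check differences: -5.55 - -6.47 = 0.92
-4.63 - -5.55 = 0.92
Common difference d = 0.92.
First term a = -6.47.
Formula: S_i = -6.47 + 0.92*i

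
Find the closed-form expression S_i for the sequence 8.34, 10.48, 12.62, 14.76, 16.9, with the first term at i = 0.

Check differences: 10.48 - 8.34 = 2.14
12.62 - 10.48 = 2.14
Common difference d = 2.14.
First term a = 8.34.
Formula: S_i = 8.34 + 2.14*i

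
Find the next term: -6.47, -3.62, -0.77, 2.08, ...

Differences: -3.62 - -6.47 = 2.85
This is an arithmetic sequence with common difference d = 2.85.
Next term = 2.08 + 2.85 = 4.93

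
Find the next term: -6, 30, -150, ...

Ratios: 30 / -6 = -5.0
This is a geometric sequence with common ratio r = -5.
Next term = -150 * -5 = 750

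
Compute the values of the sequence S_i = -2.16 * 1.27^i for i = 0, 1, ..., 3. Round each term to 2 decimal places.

This is a geometric sequence.
i=0: S_0 = -2.16 * 1.27^0 = -2.16
i=1: S_1 = -2.16 * 1.27^1 ≈ -2.74
i=2: S_2 = -2.16 * 1.27^2 ≈ -3.48
i=3: S_3 = -2.16 * 1.27^3 ≈ -4.42
The first 4 terms are: [-2.16, -2.74, -3.48, -4.42]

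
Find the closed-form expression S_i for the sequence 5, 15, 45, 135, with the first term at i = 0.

Check ratios: 15 / 5 = 3.0
Common ratio r = 3.
First term a = 5.
Formula: S_i = 5 * 3^i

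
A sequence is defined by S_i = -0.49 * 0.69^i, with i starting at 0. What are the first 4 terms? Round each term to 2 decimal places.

This is a geometric sequence.
i=0: S_0 = -0.49 * 0.69^0 = -0.49
i=1: S_1 = -0.49 * 0.69^1 ≈ -0.34
i=2: S_2 = -0.49 * 0.69^2 ≈ -0.23
i=3: S_3 = -0.49 * 0.69^3 ≈ -0.16
The first 4 terms are: [-0.49, -0.34, -0.23, -0.16]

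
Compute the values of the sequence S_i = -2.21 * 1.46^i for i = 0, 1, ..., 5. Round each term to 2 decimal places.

This is a geometric sequence.
i=0: S_0 = -2.21 * 1.46^0 = -2.21
i=1: S_1 = -2.21 * 1.46^1 ≈ -3.23
i=2: S_2 = -2.21 * 1.46^2 ≈ -4.71
i=3: S_3 = -2.21 * 1.46^3 ≈ -6.88
i=4: S_4 = -2.21 * 1.46^4 ≈ -10.04
i=5: S_5 = -2.21 * 1.46^5 ≈ -14.66
The first 6 terms are: [-2.21, -3.23, -4.71, -6.88, -10.04, -14.66]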